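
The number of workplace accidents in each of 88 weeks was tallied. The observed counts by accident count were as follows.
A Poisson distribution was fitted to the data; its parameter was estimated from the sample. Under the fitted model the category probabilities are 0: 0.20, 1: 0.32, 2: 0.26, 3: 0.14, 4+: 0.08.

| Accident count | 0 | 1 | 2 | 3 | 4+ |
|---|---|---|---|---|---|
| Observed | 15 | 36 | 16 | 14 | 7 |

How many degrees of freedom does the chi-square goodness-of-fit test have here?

3

There are k = 5 categories and 1 parameter estimated from the data, so df = 5 − 1 − 1 = 3.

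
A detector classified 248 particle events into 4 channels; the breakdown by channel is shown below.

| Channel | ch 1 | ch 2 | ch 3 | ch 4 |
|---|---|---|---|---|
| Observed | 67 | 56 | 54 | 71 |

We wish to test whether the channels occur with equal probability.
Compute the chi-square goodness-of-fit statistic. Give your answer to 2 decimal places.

Expected count for each of the 4 categories: 248/4 = 62.
χ² = (67−62)²/62 + (56−62)²/62 + (54−62)²/62 + (71−62)²/62
   = 0.403 + 0.581 + 1.032 + 1.306
Sum = 3.32

3.32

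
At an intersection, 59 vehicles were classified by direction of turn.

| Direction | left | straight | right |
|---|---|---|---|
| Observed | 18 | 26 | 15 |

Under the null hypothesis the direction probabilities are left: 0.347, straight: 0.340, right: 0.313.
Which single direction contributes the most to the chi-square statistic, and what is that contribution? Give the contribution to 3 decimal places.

straight, 1.759

Expected counts E_i = n·p_i: 59×0.347 = 20.473, 59×0.340 = 20.06, 59×0.313 = 18.467.
left: (18 − 20.473)²/20.473 = 6.115729/20.473 = 0.2987
straight: (26 − 20.06)²/20.06 = 35.2836/20.06 = 1.7589
right: (15 − 18.467)²/18.467 = 12.020089/18.467 = 0.6509
The largest term is for straight: 1.759.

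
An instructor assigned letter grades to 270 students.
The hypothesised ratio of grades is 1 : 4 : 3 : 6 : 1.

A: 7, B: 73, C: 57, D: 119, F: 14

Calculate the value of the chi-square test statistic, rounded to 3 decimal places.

Ratio total = 15. Expected counts: 270×1/15 = 18, 270×4/15 = 72, 270×3/15 = 54, 270×6/15 = 108, 270×1/15 = 18.
cat         O        E   (O−E)²/E
A           7       18     6.7222
B          73       72     0.0139
C          57       54     0.1667
D         119      108     1.1204
F          14       18     0.8889
Sum = 8.912

8.912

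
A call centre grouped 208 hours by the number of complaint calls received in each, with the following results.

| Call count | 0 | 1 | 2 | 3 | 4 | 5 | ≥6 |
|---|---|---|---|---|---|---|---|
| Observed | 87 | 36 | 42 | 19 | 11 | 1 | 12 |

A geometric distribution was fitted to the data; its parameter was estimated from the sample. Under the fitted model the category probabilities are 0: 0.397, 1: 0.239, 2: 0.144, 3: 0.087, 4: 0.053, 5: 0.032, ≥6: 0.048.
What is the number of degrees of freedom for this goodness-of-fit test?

There are k = 7 categories and 1 parameter estimated from the data, so df = 7 − 1 − 1 = 5.

5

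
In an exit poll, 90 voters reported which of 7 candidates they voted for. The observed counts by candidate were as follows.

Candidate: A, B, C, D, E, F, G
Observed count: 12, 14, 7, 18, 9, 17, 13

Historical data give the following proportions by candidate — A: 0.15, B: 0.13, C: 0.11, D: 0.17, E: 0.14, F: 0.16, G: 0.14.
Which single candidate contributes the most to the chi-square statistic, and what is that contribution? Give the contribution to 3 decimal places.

Expected counts E_i = n·p_i: 90×0.15 = 13.5, 90×0.13 = 11.7, 90×0.11 = 9.9, 90×0.17 = 15.3, 90×0.14 = 12.6, 90×0.16 = 14.4, 90×0.14 = 12.6.
cat         O        E   (O−E)²/E
A          12     13.5     0.1667
B          14     11.7     0.4521
C           7      9.9     0.8495
D          18     15.3     0.4765
E           9     12.6     1.0286
F          17     14.4     0.4694
G          13     12.6     0.0127
The largest term is for E: 1.029.

E, 1.029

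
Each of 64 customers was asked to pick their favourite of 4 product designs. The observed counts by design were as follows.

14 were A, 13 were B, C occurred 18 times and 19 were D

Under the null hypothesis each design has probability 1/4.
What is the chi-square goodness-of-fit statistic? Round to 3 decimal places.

Under H₀ each category has probability 1/4, so each expected count is 64/4 = 16.
A: (14 − 16)²/16 = 4/16 = 0.2500
B: (13 − 16)²/16 = 9/16 = 0.5625
C: (18 − 16)²/16 = 4/16 = 0.2500
D: (19 − 16)²/16 = 9/16 = 0.5625
Sum = 1.625

1.625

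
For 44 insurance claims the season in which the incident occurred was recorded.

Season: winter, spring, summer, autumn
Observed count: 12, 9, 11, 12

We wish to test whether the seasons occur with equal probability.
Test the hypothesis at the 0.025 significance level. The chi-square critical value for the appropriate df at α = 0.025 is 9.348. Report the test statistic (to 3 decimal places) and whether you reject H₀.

Under H₀ each category has probability 1/4, so each expected count is 44/4 = 11.
winter: (12 − 11)²/11 = 1/11 = 0.0909
spring: (9 − 11)²/11 = 4/11 = 0.3636
summer: (11 − 11)²/11 = 0/11 = 0.0000
autumn: (12 − 11)²/11 = 1/11 = 0.0909
Sum = 0.545
df = 3. Since 0.545 < 9.348, we do not reject H₀.

0.545; do not reject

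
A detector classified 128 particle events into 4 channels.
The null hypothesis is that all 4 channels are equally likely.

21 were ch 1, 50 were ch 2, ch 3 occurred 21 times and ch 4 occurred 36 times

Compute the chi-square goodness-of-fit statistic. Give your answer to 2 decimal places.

18.19

Expected count for each of the 4 categories: 128/4 = 32.
ch 1: (21 − 32)²/32 = 121/32 = 3.781
ch 2: (50 − 32)²/32 = 324/32 = 10.125
ch 3: (21 − 32)²/32 = 121/32 = 3.781
ch 4: (36 − 32)²/32 = 16/32 = 0.500
Sum = 18.19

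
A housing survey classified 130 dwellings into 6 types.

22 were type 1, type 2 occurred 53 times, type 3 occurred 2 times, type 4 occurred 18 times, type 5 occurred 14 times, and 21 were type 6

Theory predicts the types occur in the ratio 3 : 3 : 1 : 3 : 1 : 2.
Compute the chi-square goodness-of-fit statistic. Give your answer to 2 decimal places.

32.62

Ratio total = 13. Expected counts: 130×3/13 = 30, 130×3/13 = 30, 130×1/13 = 10, 130×3/13 = 30, 130×1/13 = 10, 130×2/13 = 20.
type 1: (22 − 30)²/30 = 64/30 = 2.133
type 2: (53 − 30)²/30 = 529/30 = 17.633
type 3: (2 − 10)²/10 = 64/10 = 6.400
type 4: (18 − 30)²/30 = 144/30 = 4.800
type 5: (14 − 10)²/10 = 16/10 = 1.600
type 6: (21 − 20)²/20 = 1/20 = 0.050
Sum = 32.62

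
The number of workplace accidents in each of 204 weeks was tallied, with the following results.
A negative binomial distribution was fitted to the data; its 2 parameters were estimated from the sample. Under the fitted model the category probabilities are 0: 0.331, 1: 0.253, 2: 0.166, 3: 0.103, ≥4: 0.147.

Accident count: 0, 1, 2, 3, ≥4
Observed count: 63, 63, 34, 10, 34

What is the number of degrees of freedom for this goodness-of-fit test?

There are k = 5 categories and 2 parameters estimated from the data, so df = 5 − 1 − 2 = 2.

2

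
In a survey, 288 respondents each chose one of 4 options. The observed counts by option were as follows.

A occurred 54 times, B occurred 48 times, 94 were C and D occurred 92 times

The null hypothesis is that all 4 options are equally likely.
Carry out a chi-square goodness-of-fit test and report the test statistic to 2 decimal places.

24.78

Expected count for each of the 4 categories: 288/4 = 72.
cat         O        E   (O−E)²/E
A          54       72      4.500
B          48       72      8.000
C          94       72      6.722
D          92       72      5.556
Sum = 24.78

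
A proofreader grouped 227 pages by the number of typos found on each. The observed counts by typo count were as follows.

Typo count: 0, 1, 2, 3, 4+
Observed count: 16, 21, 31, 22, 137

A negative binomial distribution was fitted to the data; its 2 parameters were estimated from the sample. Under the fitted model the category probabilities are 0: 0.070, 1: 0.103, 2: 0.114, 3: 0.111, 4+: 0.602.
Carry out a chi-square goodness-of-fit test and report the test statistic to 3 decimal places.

1.664

Expected counts E_i = n·p_i: 227×0.070 = 15.89, 227×0.103 = 23.381, 227×0.114 = 25.878, 227×0.111 = 25.197, 227×0.602 = 136.654.
χ² = (16−15.89)²/15.89 + (21−23.381)²/23.381 + (31−25.878)²/25.878 + (22−25.197)²/25.197 + (137−136.654)²/136.654
   = 0.0008 + 0.2425 + 1.0138 + 0.4056 + 0.0009
Sum = 1.664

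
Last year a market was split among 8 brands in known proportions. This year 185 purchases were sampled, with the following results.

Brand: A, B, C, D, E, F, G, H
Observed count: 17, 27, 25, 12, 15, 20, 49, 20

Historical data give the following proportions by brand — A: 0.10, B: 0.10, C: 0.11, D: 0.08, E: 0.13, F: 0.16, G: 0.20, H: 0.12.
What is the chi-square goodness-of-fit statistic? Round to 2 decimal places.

Expected counts E_i = n·p_i: 185×0.10 = 18.5, 185×0.10 = 18.5, 185×0.11 = 20.35, 185×0.08 = 14.8, 185×0.13 = 24.05, 185×0.16 = 29.6, 185×0.20 = 37, 185×0.12 = 22.2.
χ² = (17−18.5)²/18.5 + (27−18.5)²/18.5 + (25−20.35)²/20.35 + (12−14.8)²/14.8 + (15−24.05)²/24.05 + (20−29.6)²/29.6 + (49−37)²/37 + (20−22.2)²/22.2
   = 0.122 + 3.905 + 1.063 + 0.530 + 3.406 + 3.114 + 3.892 + 0.218
Sum = 16.25

16.25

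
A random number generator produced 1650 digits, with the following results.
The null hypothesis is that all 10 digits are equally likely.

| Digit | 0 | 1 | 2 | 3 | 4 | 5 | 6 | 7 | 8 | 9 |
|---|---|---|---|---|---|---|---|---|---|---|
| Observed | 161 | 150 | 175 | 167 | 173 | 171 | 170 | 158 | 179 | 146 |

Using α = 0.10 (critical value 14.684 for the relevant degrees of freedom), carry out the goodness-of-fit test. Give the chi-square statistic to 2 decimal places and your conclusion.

6.52; do not reject

Expected count for each of the 10 categories: 1650/10 = 165.
χ² = (161−165)²/165 + (150−165)²/165 + (175−165)²/165 + (167−165)²/165 + (173−165)²/165 + (171−165)²/165 + (170−165)²/165 + (158−165)²/165 + (179−165)²/165 + (146−165)²/165
   = 0.097 + 1.364 + 0.606 + 0.024 + 0.388 + 0.218 + 0.152 + 0.297 + 1.188 + 2.188
Sum = 6.52
df = 9. Since 6.52 < 14.684, we do not reject H₀.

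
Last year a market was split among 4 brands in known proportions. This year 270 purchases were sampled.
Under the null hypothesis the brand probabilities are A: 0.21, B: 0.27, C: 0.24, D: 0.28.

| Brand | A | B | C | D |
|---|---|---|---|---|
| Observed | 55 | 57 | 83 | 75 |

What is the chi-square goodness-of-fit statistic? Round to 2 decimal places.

8.64

Expected counts E_i = n·p_i: 270×0.21 = 56.7, 270×0.27 = 72.9, 270×0.24 = 64.8, 270×0.28 = 75.6.
χ² = (55−56.7)²/56.7 + (57−72.9)²/72.9 + (83−64.8)²/64.8 + (75−75.6)²/75.6
   = 0.051 + 3.468 + 5.112 + 0.005
Sum = 8.64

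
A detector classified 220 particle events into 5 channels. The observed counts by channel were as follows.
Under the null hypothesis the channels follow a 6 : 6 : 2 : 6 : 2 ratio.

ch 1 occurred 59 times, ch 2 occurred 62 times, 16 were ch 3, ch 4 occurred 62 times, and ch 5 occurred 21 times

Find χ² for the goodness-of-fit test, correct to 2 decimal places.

1.00

Ratio total = 22. Expected counts: 220×6/22 = 60, 220×6/22 = 60, 220×2/22 = 20, 220×6/22 = 60, 220×2/22 = 20.
cat         O        E   (O−E)²/E
ch 1       59       60      0.017
ch 2       62       60      0.067
ch 3       16       20      0.800
ch 4       62       60      0.067
ch 5       21       20      0.050
Sum = 1.00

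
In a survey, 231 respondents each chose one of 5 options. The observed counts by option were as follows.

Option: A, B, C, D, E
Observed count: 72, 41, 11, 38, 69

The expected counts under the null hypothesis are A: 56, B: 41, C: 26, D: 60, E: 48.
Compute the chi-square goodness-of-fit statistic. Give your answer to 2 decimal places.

cat         O        E   (O−E)²/E
A          72       56      4.571
B          41       41      0.000
C          11       26      8.654
D          38       60      8.067
E          69       48      9.188
Sum = 30.48

30.48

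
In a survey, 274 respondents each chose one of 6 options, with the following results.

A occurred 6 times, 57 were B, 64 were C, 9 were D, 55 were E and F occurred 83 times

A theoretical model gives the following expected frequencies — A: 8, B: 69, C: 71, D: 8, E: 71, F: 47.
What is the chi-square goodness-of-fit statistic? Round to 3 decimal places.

34.582

cat         O        E   (O−E)²/E
A           6        8     0.5000
B          57       69     2.0870
C          64       71     0.6901
D           9        8     0.1250
E          55       71     3.6056
F          83       47    27.5745
Sum = 34.582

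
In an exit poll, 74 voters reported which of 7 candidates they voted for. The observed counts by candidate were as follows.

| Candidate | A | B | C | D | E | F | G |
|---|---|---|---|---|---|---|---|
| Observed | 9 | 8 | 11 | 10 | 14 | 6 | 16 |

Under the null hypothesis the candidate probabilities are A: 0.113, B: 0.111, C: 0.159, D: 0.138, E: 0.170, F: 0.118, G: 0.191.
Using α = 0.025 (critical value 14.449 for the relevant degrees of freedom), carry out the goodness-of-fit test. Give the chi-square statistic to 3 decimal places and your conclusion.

1.370; do not reject

Expected counts E_i = n·p_i: 74×0.113 = 8.362, 74×0.111 = 8.214, 74×0.159 = 11.766, 74×0.138 = 10.212, 74×0.170 = 12.58, 74×0.118 = 8.732, 74×0.191 = 14.134.
A: (9 − 8.362)²/8.362 = 0.407044/8.362 = 0.0487
B: (8 − 8.214)²/8.214 = 0.045796/8.214 = 0.0056
C: (11 − 11.766)²/11.766 = 0.586756/11.766 = 0.0499
D: (10 − 10.212)²/10.212 = 0.044944/10.212 = 0.0044
E: (14 − 12.58)²/12.58 = 2.0164/12.58 = 0.1603
F: (6 − 8.732)²/8.732 = 7.463824/8.732 = 0.8548
G: (16 − 14.134)²/14.134 = 3.481956/14.134 = 0.2464
Sum = 1.370
df = 6. Since 1.370 < 14.449, we do not reject H₀.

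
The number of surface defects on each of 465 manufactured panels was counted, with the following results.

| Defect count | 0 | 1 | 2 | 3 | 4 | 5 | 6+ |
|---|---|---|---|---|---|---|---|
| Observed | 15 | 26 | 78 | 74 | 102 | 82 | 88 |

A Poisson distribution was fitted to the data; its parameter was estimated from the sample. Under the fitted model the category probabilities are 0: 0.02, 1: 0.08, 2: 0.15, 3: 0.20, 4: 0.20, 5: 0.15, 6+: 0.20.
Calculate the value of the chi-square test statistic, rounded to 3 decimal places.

Expected counts E_i = n·p_i: 465×0.02 = 9.3, 465×0.08 = 37.2, 465×0.15 = 69.75, 465×0.20 = 93, 465×0.20 = 93, 465×0.15 = 69.75, 465×0.20 = 93.
cat         O        E   (O−E)²/E
0          15      9.3     3.4935
1          26     37.2     3.3720
2          78    69.75     0.9758
3          74       93     3.8817
4         102       93     0.8710
5          82    69.75     2.1514
6+         88       93     0.2688
Sum = 15.014

15.014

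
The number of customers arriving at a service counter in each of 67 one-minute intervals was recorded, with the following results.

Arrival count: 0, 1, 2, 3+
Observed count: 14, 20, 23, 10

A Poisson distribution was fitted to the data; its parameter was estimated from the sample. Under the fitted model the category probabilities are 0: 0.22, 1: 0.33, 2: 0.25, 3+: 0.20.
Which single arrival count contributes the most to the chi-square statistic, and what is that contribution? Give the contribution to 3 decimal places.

Expected counts E_i = n·p_i: 67×0.22 = 14.74, 67×0.33 = 22.11, 67×0.25 = 16.75, 67×0.20 = 13.4.
χ² = (14−14.74)²/14.74 + (20−22.11)²/22.11 + (23−16.75)²/16.75 + (10−13.4)²/13.4
   = 0.0372 + 0.2014 + 2.3321 + 0.8627
The largest term is for 2: 2.332.

2, 2.332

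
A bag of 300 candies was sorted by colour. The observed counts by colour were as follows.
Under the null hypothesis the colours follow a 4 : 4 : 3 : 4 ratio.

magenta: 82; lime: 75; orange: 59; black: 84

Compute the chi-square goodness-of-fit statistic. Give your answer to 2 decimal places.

0.58

Ratio total = 15. Expected counts: 300×4/15 = 80, 300×4/15 = 80, 300×3/15 = 60, 300×4/15 = 80.
χ² = (82−80)²/80 + (75−80)²/80 + (59−60)²/60 + (84−80)²/80
   = 0.050 + 0.313 + 0.017 + 0.200
Sum = 0.58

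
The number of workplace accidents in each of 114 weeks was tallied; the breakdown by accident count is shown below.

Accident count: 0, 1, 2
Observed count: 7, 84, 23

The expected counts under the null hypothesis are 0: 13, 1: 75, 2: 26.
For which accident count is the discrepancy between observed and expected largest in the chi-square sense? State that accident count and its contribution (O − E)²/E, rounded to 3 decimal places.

0: (7 − 13)²/13 = 36/13 = 2.7692
1: (84 − 75)²/75 = 81/75 = 1.0800
2: (23 − 26)²/26 = 9/26 = 0.3462
The largest term is for 0: 2.769.

0, 2.769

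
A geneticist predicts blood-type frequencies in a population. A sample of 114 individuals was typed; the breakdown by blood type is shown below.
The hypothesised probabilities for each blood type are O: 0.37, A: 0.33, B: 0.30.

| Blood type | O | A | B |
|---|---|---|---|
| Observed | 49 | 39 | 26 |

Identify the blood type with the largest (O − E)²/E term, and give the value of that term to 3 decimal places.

Expected counts E_i = n·p_i: 114×0.37 = 42.18, 114×0.33 = 37.62, 114×0.30 = 34.2.
cat         O        E   (O−E)²/E
O          49    42.18     1.1027
A          39    37.62     0.0506
B          26     34.2     1.9661
The largest term is for B: 1.966.

B, 1.966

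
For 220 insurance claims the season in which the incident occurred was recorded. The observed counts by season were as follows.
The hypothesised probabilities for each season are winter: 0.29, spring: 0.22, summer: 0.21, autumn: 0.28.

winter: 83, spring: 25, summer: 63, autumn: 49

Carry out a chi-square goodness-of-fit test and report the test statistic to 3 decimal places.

25.778

Expected counts E_i = n·p_i: 220×0.29 = 63.8, 220×0.22 = 48.4, 220×0.21 = 46.2, 220×0.28 = 61.6.
winter: (83 − 63.8)²/63.8 = 368.64/63.8 = 5.7781
spring: (25 − 48.4)²/48.4 = 547.56/48.4 = 11.3132
summer: (63 − 46.2)²/46.2 = 282.24/46.2 = 6.1091
autumn: (49 − 61.6)²/61.6 = 158.76/61.6 = 2.5773
Sum = 25.778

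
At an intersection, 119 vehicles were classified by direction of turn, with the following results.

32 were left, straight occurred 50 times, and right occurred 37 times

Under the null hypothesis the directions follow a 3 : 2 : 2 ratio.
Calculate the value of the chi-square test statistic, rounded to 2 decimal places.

Ratio total = 7. Expected counts: 119×3/7 = 51, 119×2/7 = 34, 119×2/7 = 34.
left: (32 − 51)²/51 = 361/51 = 7.078
straight: (50 − 34)²/34 = 256/34 = 7.529
right: (37 − 34)²/34 = 9/34 = 0.265
Sum = 14.87

14.87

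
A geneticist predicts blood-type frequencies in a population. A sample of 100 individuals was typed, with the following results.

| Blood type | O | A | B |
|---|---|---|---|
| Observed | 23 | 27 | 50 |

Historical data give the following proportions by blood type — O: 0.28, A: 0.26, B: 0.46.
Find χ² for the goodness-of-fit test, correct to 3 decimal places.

1.279

Expected counts E_i = n·p_i: 100×0.28 = 28, 100×0.26 = 26, 100×0.46 = 46.
O: (23 − 28)²/28 = 25/28 = 0.8929
A: (27 − 26)²/26 = 1/26 = 0.0385
B: (50 − 46)²/46 = 16/46 = 0.3478
Sum = 1.279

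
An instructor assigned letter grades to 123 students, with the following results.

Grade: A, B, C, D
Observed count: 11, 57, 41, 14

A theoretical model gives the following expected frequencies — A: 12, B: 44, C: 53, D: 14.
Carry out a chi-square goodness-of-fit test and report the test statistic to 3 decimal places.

6.641

A: (11 − 12)²/12 = 1/12 = 0.0833
B: (57 − 44)²/44 = 169/44 = 3.8409
C: (41 − 53)²/53 = 144/53 = 2.7170
D: (14 − 14)²/14 = 0/14 = 0.0000
Sum = 6.641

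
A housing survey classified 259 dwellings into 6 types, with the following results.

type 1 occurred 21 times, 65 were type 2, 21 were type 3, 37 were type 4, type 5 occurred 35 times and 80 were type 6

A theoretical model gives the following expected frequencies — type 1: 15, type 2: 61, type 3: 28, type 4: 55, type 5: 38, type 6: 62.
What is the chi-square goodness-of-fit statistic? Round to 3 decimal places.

χ² = (21−15)²/15 + (65−61)²/61 + (21−28)²/28 + (37−55)²/55 + (35−38)²/38 + (80−62)²/62
   = 2.4000 + 0.2623 + 1.7500 + 5.8909 + 0.2368 + 5.2258
Sum = 15.766

15.766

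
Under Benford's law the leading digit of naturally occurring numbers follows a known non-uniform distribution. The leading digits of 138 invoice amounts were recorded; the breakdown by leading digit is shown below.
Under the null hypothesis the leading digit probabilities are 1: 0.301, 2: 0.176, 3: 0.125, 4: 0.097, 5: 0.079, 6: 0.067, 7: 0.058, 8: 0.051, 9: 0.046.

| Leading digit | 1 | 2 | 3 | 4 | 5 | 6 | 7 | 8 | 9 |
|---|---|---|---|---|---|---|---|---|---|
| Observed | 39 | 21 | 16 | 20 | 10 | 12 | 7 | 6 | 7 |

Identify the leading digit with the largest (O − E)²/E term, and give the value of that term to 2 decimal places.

4, 3.27

Expected counts E_i = n·p_i: 138×0.301 = 41.538, 138×0.176 = 24.288, 138×0.125 = 17.25, 138×0.097 = 13.386, 138×0.079 = 10.902, 138×0.067 = 9.246, 138×0.058 = 8.004, 138×0.051 = 7.038, 138×0.046 = 6.348.
cat         O        E   (O−E)²/E
1          39   41.538      0.155
2          21   24.288      0.445
3          16    17.25      0.091
4          20   13.386      3.268
5          10   10.902      0.075
6          12    9.246      0.820
7           7    8.004      0.126
8           6    7.038      0.153
9           7    6.348      0.067
The largest term is for 4: 3.27.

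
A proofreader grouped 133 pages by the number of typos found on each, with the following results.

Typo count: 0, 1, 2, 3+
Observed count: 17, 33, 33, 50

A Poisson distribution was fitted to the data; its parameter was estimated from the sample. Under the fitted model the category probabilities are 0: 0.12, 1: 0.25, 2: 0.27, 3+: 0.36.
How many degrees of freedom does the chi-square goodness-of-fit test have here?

2

There are k = 4 categories and 1 parameter estimated from the data, so df = 4 − 1 − 1 = 2.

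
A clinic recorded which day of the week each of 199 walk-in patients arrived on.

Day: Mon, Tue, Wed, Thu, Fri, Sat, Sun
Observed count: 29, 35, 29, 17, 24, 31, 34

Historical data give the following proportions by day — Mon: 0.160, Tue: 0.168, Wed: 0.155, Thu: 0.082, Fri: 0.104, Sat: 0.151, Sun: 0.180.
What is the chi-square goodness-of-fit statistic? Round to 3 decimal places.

1.116

Expected counts E_i = n·p_i: 199×0.160 = 31.84, 199×0.168 = 33.432, 199×0.155 = 30.845, 199×0.082 = 16.318, 199×0.104 = 20.696, 199×0.151 = 30.049, 199×0.180 = 35.82.
χ² = (29−31.84)²/31.84 + (35−33.432)²/33.432 + (29−30.845)²/30.845 + (17−16.318)²/16.318 + (24−20.696)²/20.696 + (31−30.049)²/30.049 + (34−35.82)²/35.82
   = 0.2533 + 0.0735 + 0.1104 + 0.0285 + 0.5275 + 0.0301 + 0.0925
Sum = 1.116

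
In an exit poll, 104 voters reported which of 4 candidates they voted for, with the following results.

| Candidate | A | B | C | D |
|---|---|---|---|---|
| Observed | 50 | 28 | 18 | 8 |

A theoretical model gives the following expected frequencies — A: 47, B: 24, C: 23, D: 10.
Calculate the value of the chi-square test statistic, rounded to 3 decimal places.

2.345

A: (50 − 47)²/47 = 9/47 = 0.1915
B: (28 − 24)²/24 = 16/24 = 0.6667
C: (18 − 23)²/23 = 25/23 = 1.0870
D: (8 − 10)²/10 = 4/10 = 0.4000
Sum = 2.345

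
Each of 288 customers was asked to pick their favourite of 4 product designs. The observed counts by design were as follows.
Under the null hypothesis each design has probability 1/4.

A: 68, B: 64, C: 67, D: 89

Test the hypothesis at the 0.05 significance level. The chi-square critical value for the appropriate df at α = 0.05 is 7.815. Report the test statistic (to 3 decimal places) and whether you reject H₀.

Under H₀ each category has probability 1/4, so each expected count is 288/4 = 72.
χ² = (68−72)²/72 + (64−72)²/72 + (67−72)²/72 + (89−72)²/72
   = 0.2222 + 0.8889 + 0.3472 + 4.0139
Sum = 5.472
df = 3. Since 5.472 < 7.815, we do not reject H₀.

5.472; do not reject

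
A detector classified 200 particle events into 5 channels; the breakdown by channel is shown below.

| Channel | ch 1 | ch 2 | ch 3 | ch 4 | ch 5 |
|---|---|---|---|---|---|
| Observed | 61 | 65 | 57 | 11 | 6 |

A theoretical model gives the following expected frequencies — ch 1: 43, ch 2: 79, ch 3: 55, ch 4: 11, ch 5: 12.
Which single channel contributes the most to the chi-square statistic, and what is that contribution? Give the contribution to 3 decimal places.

ch 1, 7.535

χ² = (61−43)²/43 + (65−79)²/79 + (57−55)²/55 + (11−11)²/11 + (6−12)²/12
   = 7.5349 + 2.4810 + 0.0727 + 0.0000 + 3.0000
The largest term is for ch 1: 7.535.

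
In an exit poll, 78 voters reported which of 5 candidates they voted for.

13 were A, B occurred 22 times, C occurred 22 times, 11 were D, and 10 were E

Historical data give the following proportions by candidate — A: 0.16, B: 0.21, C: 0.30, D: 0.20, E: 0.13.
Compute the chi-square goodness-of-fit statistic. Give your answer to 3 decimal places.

Expected counts E_i = n·p_i: 78×0.16 = 12.48, 78×0.21 = 16.38, 78×0.30 = 23.4, 78×0.20 = 15.6, 78×0.13 = 10.14.
A: (13 − 12.48)²/12.48 = 0.2704/12.48 = 0.0217
B: (22 − 16.38)²/16.38 = 31.5844/16.38 = 1.9282
C: (22 − 23.4)²/23.4 = 1.96/23.4 = 0.0838
D: (11 − 15.6)²/15.6 = 21.16/15.6 = 1.3564
E: (10 − 10.14)²/10.14 = 0.0196/10.14 = 0.0019
Sum = 3.392

3.392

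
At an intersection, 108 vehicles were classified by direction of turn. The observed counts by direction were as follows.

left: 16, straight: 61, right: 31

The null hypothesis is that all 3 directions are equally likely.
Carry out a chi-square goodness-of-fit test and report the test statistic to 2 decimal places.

Expected count for each of the 3 categories: 108/3 = 36.
cat           O        E   (O−E)²/E
left         16       36     11.111
straight     61       36     17.361
right        31       36      0.694
Sum = 29.17

29.17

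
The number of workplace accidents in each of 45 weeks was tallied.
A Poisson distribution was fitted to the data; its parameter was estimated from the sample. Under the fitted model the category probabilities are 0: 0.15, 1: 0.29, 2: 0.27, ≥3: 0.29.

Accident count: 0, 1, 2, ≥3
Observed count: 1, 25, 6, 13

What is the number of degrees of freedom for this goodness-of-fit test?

There are k = 4 categories and 1 parameter estimated from the data, so df = 4 − 1 − 1 = 2.

2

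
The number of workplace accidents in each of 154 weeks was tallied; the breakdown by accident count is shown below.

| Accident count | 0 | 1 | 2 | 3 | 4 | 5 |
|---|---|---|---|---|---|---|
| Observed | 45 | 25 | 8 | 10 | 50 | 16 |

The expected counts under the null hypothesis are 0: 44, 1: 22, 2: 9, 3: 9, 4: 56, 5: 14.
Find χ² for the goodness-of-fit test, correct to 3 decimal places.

cat         O        E   (O−E)²/E
0          45       44     0.0227
1          25       22     0.4091
2           8        9     0.1111
3          10        9     0.1111
4          50       56     0.6429
5          16       14     0.2857
Sum = 1.583

1.583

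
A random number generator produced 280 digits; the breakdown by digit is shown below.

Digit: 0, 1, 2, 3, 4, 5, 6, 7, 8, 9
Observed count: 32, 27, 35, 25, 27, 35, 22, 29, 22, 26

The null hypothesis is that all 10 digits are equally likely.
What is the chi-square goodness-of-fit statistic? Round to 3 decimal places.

7.214

Expected count for each of the 10 categories: 280/10 = 28.
0: (32 − 28)²/28 = 16/28 = 0.5714
1: (27 − 28)²/28 = 1/28 = 0.0357
2: (35 − 28)²/28 = 49/28 = 1.7500
3: (25 − 28)²/28 = 9/28 = 0.3214
4: (27 − 28)²/28 = 1/28 = 0.0357
5: (35 − 28)²/28 = 49/28 = 1.7500
6: (22 − 28)²/28 = 36/28 = 1.2857
7: (29 − 28)²/28 = 1/28 = 0.0357
8: (22 − 28)²/28 = 36/28 = 1.2857
9: (26 − 28)²/28 = 4/28 = 0.1429
Sum = 7.214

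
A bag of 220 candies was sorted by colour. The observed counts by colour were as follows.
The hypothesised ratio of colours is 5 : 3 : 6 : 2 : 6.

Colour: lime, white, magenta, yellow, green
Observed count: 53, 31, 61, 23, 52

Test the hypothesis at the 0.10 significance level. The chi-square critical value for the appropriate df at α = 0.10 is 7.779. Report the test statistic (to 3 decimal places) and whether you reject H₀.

Ratio total = 22. Expected counts: 220×5/22 = 50, 220×3/22 = 30, 220×6/22 = 60, 220×2/22 = 20, 220×6/22 = 60.
lime: (53 − 50)²/50 = 9/50 = 0.1800
white: (31 − 30)²/30 = 1/30 = 0.0333
magenta: (61 − 60)²/60 = 1/60 = 0.0167
yellow: (23 − 20)²/20 = 9/20 = 0.4500
green: (52 − 60)²/60 = 64/60 = 1.0667
Sum = 1.747
df = 4. Since 1.747 < 7.779, we do not reject H₀.

1.747; do not reject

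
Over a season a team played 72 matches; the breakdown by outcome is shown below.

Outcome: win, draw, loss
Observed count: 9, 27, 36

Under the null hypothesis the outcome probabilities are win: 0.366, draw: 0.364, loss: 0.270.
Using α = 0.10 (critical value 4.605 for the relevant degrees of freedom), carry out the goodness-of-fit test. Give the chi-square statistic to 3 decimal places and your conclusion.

Expected counts E_i = n·p_i: 72×0.366 = 26.352, 72×0.364 = 26.208, 72×0.270 = 19.44.
win: (9 − 26.352)²/26.352 = 301.091904/26.352 = 11.4258
draw: (27 − 26.208)²/26.208 = 0.627264/26.208 = 0.0239
loss: (36 − 19.44)²/19.44 = 274.2336/19.44 = 14.1067
Sum = 25.556
df = 2. Since 25.556 > 4.605, we reject H₀.

25.556; reject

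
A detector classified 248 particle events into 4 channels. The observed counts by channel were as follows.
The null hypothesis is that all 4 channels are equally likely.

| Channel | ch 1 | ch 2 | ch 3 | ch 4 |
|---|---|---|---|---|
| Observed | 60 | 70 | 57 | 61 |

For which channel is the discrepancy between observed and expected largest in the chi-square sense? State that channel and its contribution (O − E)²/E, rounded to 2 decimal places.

ch 2, 1.03

Expected count for each of the 4 categories: 248/4 = 62.
ch 1: (60 − 62)²/62 = 4/62 = 0.065
ch 2: (70 − 62)²/62 = 64/62 = 1.032
ch 3: (57 − 62)²/62 = 25/62 = 0.403
ch 4: (61 − 62)²/62 = 1/62 = 0.016
The largest term is for ch 2: 1.03.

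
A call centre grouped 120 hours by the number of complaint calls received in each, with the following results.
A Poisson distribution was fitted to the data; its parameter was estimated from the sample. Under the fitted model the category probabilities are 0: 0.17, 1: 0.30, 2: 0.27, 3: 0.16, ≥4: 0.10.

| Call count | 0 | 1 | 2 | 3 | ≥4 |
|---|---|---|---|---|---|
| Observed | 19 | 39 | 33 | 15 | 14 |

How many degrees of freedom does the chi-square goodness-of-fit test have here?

There are k = 5 categories and 1 parameter estimated from the data, so df = 5 − 1 − 1 = 3.

3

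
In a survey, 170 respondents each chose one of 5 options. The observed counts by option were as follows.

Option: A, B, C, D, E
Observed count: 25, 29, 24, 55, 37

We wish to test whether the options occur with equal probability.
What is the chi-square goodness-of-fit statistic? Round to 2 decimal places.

Expected count for each of the 5 categories: 170/5 = 34.
A: (25 − 34)²/34 = 81/34 = 2.382
B: (29 − 34)²/34 = 25/34 = 0.735
C: (24 − 34)²/34 = 100/34 = 2.941
D: (55 − 34)²/34 = 441/34 = 12.971
E: (37 − 34)²/34 = 9/34 = 0.265
Sum = 19.29

19.29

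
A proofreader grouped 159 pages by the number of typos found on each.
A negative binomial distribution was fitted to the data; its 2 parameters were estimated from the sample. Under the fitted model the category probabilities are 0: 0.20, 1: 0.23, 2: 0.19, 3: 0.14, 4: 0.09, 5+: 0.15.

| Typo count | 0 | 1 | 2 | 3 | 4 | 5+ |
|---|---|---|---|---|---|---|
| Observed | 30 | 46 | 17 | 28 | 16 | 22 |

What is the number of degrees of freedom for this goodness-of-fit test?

3

There are k = 6 categories and 2 parameters estimated from the data, so df = 6 − 1 − 2 = 3.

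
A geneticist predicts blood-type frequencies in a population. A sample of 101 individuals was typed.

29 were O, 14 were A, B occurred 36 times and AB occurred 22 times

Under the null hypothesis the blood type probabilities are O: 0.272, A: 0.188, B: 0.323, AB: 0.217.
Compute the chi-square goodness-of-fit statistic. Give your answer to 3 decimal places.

1.745

Expected counts E_i = n·p_i: 101×0.272 = 27.472, 101×0.188 = 18.988, 101×0.323 = 32.623, 101×0.217 = 21.917.
cat         O        E   (O−E)²/E
O          29   27.472     0.0850
A          14   18.988     1.3103
B          36   32.623     0.3496
AB         22   21.917     0.0003
Sum = 1.745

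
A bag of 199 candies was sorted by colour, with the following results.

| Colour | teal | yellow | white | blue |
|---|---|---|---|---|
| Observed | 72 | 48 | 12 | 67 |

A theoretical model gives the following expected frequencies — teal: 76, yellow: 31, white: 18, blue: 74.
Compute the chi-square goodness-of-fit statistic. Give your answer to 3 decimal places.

12.195

χ² = (72−76)²/76 + (48−31)²/31 + (12−18)²/18 + (67−74)²/74
   = 0.2105 + 9.3226 + 2.0000 + 0.6622
Sum = 12.195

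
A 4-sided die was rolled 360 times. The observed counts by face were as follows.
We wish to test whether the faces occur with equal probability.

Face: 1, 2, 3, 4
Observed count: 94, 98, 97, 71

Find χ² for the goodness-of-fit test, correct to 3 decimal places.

Expected count for each of the 4 categories: 360/4 = 90.
cat         O        E   (O−E)²/E
1          94       90     0.1778
2          98       90     0.7111
3          97       90     0.5444
4          71       90     4.0111
Sum = 5.444

5.444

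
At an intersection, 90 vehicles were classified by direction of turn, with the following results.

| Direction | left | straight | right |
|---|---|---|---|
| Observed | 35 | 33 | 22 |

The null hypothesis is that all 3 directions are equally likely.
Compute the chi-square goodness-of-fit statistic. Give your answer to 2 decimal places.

3.27

Expected count for each of the 3 categories: 90/3 = 30.
cat           O        E   (O−E)²/E
left         35       30      0.833
straight     33       30      0.300
right        22       30      2.133
Sum = 3.27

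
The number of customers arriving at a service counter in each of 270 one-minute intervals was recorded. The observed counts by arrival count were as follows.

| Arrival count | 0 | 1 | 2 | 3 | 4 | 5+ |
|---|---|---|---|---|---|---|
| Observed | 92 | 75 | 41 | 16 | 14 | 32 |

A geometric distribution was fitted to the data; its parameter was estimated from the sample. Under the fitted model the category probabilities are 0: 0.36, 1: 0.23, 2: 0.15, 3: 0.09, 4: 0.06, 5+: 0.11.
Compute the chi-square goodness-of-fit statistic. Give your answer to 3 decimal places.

Expected counts E_i = n·p_i: 270×0.36 = 97.2, 270×0.23 = 62.1, 270×0.15 = 40.5, 270×0.09 = 24.3, 270×0.06 = 16.2, 270×0.11 = 29.7.
0: (92 − 97.2)²/97.2 = 27.04/97.2 = 0.2782
1: (75 − 62.1)²/62.1 = 166.41/62.1 = 2.6797
2: (41 − 40.5)²/40.5 = 0.25/40.5 = 0.0062
3: (16 − 24.3)²/24.3 = 68.89/24.3 = 2.8350
4: (14 − 16.2)²/16.2 = 4.84/16.2 = 0.2988
5+: (32 − 29.7)²/29.7 = 5.29/29.7 = 0.1781
Sum = 6.276

6.276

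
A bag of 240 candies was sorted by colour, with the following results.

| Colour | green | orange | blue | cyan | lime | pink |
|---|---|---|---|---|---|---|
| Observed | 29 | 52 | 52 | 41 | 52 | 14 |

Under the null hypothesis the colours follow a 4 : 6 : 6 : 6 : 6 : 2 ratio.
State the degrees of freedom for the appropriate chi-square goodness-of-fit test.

There are k = 6 categories and no parameters were estimated from the data, so df = 6 − 1 = 5.

5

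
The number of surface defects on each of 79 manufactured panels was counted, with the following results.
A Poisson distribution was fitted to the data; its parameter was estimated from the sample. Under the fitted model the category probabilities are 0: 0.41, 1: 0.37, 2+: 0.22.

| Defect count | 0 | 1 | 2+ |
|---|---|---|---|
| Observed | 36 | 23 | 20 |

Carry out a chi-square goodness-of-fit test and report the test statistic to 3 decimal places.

Expected counts E_i = n·p_i: 79×0.41 = 32.39, 79×0.37 = 29.23, 79×0.22 = 17.38.
cat         O        E   (O−E)²/E
0          36    32.39     0.4023
1          23    29.23     1.3278
2+         20    17.38     0.3950
Sum = 2.125

2.125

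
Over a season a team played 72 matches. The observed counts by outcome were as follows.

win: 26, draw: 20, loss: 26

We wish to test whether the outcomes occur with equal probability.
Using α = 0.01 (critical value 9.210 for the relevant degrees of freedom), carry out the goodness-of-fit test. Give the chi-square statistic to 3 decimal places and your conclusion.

Under H₀ each category has probability 1/3, so each expected count is 72/3 = 24.
cat         O        E   (O−E)²/E
win        26       24     0.1667
draw       20       24     0.6667
loss       26       24     0.1667
Sum = 1.000
df = 2. Since 1.000 < 9.210, we do not reject H₀.

1.000; do not reject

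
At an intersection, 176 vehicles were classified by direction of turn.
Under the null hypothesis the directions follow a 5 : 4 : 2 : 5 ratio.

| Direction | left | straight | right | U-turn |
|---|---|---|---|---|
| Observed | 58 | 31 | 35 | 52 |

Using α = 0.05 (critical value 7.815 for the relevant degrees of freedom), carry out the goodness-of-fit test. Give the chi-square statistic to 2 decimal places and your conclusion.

Ratio total = 16. Expected counts: 176×5/16 = 55, 176×4/16 = 44, 176×2/16 = 22, 176×5/16 = 55.
cat           O        E   (O−E)²/E
left         58       55      0.164
straight     31       44      3.841
right        35       22      7.682
U-turn       52       55      0.164
Sum = 11.85
df = 3. Since 11.85 > 7.815, we reject H₀.

11.85; reject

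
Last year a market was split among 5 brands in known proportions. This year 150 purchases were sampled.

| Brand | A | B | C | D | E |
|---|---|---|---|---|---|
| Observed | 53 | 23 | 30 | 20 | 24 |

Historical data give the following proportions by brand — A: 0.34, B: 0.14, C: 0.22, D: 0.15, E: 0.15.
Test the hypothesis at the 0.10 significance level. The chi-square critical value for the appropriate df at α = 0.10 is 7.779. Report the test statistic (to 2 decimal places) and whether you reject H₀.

0.92; do not reject

Expected counts E_i = n·p_i: 150×0.34 = 51, 150×0.14 = 21, 150×0.22 = 33, 150×0.15 = 22.5, 150×0.15 = 22.5.
cat         O        E   (O−E)²/E
A          53       51      0.078
B          23       21      0.190
C          30       33      0.273
D          20     22.5      0.278
E          24     22.5      0.100
Sum = 0.92
df = 4. Since 0.92 < 7.779, we do not reject H₀.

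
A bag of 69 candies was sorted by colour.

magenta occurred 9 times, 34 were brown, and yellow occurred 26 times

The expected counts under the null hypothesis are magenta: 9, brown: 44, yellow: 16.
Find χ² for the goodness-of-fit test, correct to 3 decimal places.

8.523

cat          O        E   (O−E)²/E
magenta      9        9     0.0000
brown       34       44     2.2727
yellow      26       16     6.2500
Sum = 8.523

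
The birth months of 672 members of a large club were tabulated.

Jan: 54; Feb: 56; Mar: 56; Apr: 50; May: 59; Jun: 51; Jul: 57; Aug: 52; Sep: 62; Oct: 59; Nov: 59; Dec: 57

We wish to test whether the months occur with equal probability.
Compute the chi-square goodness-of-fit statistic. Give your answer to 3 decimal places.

2.607

Expected count for each of the 12 categories: 672/12 = 56.
cat         O        E   (O−E)²/E
Jan        54       56     0.0714
Feb        56       56     0.0000
Mar        56       56     0.0000
Apr        50       56     0.6429
May        59       56     0.1607
Jun        51       56     0.4464
Jul        57       56     0.0179
Aug        52       56     0.2857
Sep        62       56     0.6429
Oct        59       56     0.1607
Nov        59       56     0.1607
Dec        57       56     0.0179
Sum = 2.607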